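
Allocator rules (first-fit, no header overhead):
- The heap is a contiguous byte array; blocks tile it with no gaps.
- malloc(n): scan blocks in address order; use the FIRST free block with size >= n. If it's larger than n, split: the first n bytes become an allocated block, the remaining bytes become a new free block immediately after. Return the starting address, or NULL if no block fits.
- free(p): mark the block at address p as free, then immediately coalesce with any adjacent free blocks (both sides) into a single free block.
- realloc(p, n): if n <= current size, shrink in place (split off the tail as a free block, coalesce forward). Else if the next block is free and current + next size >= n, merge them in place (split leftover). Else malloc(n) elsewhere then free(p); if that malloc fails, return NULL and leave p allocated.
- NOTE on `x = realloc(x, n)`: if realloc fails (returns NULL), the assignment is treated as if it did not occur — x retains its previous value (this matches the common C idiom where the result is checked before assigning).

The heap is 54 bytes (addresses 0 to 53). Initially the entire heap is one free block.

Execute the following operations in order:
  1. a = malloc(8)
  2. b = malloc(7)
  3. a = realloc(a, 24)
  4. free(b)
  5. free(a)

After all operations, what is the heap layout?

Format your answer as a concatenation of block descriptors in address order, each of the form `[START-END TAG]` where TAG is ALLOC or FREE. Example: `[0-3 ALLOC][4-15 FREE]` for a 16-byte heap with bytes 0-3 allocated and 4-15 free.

Op 1: a = malloc(8) -> a = 0; heap: [0-7 ALLOC][8-53 FREE]
Op 2: b = malloc(7) -> b = 8; heap: [0-7 ALLOC][8-14 ALLOC][15-53 FREE]
Op 3: a = realloc(a, 24) -> a = 15; heap: [0-7 FREE][8-14 ALLOC][15-38 ALLOC][39-53 FREE]
Op 4: free(b) -> (freed b); heap: [0-14 FREE][15-38 ALLOC][39-53 FREE]
Op 5: free(a) -> (freed a); heap: [0-53 FREE]

Answer: [0-53 FREE]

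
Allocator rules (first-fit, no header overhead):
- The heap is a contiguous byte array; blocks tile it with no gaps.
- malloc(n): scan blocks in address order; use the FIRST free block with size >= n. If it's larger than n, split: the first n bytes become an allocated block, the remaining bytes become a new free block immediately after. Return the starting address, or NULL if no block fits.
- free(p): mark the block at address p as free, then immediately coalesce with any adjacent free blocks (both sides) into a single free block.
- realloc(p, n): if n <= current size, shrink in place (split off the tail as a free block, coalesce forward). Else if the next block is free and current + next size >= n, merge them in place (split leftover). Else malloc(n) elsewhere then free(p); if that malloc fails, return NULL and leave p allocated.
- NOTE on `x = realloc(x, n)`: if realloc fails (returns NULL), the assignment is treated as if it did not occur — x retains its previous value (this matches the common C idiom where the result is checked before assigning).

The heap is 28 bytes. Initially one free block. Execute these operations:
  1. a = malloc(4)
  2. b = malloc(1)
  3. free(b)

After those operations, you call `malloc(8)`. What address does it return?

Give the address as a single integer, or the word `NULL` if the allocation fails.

Op 1: a = malloc(4) -> a = 0; heap: [0-3 ALLOC][4-27 FREE]
Op 2: b = malloc(1) -> b = 4; heap: [0-3 ALLOC][4-4 ALLOC][5-27 FREE]
Op 3: free(b) -> (freed b); heap: [0-3 ALLOC][4-27 FREE]
malloc(8): first-fit scan over [0-3 ALLOC][4-27 FREE] -> 4

Answer: 4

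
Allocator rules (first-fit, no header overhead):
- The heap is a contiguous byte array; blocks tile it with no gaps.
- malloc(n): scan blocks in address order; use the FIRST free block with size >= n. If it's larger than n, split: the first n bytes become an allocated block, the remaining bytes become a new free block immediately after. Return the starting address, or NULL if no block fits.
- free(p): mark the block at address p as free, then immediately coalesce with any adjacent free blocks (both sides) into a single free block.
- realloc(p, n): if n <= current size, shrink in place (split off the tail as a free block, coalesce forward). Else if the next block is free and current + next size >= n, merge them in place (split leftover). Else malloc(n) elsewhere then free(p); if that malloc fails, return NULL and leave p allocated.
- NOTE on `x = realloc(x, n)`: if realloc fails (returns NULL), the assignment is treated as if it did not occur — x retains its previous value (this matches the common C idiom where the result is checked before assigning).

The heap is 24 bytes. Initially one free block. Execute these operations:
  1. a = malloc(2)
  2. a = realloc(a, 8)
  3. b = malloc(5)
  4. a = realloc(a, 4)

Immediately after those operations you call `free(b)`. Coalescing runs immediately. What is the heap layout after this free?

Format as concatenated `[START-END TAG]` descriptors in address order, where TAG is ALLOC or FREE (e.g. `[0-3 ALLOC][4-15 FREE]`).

Answer: [0-3 ALLOC][4-23 FREE]

Derivation:
Op 1: a = malloc(2) -> a = 0; heap: [0-1 ALLOC][2-23 FREE]
Op 2: a = realloc(a, 8) -> a = 0; heap: [0-7 ALLOC][8-23 FREE]
Op 3: b = malloc(5) -> b = 8; heap: [0-7 ALLOC][8-12 ALLOC][13-23 FREE]
Op 4: a = realloc(a, 4) -> a = 0; heap: [0-3 ALLOC][4-7 FREE][8-12 ALLOC][13-23 FREE]
free(b): b = 8 -> block [8-12 ALLOC]; mark free, coalesce with adjacent free neighbors -> [0-3 ALLOC][4-23 FREE]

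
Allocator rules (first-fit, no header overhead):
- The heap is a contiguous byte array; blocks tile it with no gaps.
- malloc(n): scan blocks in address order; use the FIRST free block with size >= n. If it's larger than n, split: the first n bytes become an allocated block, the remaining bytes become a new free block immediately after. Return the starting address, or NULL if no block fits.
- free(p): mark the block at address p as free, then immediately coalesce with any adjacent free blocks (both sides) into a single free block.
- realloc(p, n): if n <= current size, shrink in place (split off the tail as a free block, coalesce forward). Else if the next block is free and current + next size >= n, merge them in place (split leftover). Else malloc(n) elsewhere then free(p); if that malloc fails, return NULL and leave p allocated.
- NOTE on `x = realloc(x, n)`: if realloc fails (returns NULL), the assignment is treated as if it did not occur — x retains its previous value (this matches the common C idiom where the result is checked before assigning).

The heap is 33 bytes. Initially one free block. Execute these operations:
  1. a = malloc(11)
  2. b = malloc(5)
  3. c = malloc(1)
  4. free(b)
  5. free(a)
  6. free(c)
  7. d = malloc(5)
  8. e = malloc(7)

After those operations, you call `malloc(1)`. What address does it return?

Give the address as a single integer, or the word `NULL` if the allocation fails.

Op 1: a = malloc(11) -> a = 0; heap: [0-10 ALLOC][11-32 FREE]
Op 2: b = malloc(5) -> b = 11; heap: [0-10 ALLOC][11-15 ALLOC][16-32 FREE]
Op 3: c = malloc(1) -> c = 16; heap: [0-10 ALLOC][11-15 ALLOC][16-16 ALLOC][17-32 FREE]
Op 4: free(b) -> (freed b); heap: [0-10 ALLOC][11-15 FREE][16-16 ALLOC][17-32 FREE]
Op 5: free(a) -> (freed a); heap: [0-15 FREE][16-16 ALLOC][17-32 FREE]
Op 6: free(c) -> (freed c); heap: [0-32 FREE]
Op 7: d = malloc(5) -> d = 0; heap: [0-4 ALLOC][5-32 FREE]
Op 8: e = malloc(7) -> e = 5; heap: [0-4 ALLOC][5-11 ALLOC][12-32 FREE]
malloc(1): first-fit scan over [0-4 ALLOC][5-11 ALLOC][12-32 FREE] -> 12

Answer: 12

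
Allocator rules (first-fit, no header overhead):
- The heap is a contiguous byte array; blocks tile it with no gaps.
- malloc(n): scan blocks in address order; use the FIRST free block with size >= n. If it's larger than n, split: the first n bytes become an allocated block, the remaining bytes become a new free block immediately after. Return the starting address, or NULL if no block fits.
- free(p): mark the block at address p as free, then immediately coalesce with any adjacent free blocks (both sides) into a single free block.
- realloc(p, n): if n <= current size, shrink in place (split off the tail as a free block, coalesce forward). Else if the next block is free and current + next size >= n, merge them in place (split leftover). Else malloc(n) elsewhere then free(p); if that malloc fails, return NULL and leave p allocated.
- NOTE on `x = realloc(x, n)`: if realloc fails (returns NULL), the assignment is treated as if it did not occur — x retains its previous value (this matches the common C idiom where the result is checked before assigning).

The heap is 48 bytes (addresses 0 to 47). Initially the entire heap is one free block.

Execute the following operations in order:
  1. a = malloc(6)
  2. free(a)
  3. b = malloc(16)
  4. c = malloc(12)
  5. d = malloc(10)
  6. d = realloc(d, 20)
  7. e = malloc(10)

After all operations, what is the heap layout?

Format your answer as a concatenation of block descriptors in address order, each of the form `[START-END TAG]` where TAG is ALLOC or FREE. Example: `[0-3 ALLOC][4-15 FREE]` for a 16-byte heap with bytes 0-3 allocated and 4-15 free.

Answer: [0-15 ALLOC][16-27 ALLOC][28-47 ALLOC]

Derivation:
Op 1: a = malloc(6) -> a = 0; heap: [0-5 ALLOC][6-47 FREE]
Op 2: free(a) -> (freed a); heap: [0-47 FREE]
Op 3: b = malloc(16) -> b = 0; heap: [0-15 ALLOC][16-47 FREE]
Op 4: c = malloc(12) -> c = 16; heap: [0-15 ALLOC][16-27 ALLOC][28-47 FREE]
Op 5: d = malloc(10) -> d = 28; heap: [0-15 ALLOC][16-27 ALLOC][28-37 ALLOC][38-47 FREE]
Op 6: d = realloc(d, 20) -> d = 28; heap: [0-15 ALLOC][16-27 ALLOC][28-47 ALLOC]
Op 7: e = malloc(10) -> e = NULL; heap: [0-15 ALLOC][16-27 ALLOC][28-47 ALLOC]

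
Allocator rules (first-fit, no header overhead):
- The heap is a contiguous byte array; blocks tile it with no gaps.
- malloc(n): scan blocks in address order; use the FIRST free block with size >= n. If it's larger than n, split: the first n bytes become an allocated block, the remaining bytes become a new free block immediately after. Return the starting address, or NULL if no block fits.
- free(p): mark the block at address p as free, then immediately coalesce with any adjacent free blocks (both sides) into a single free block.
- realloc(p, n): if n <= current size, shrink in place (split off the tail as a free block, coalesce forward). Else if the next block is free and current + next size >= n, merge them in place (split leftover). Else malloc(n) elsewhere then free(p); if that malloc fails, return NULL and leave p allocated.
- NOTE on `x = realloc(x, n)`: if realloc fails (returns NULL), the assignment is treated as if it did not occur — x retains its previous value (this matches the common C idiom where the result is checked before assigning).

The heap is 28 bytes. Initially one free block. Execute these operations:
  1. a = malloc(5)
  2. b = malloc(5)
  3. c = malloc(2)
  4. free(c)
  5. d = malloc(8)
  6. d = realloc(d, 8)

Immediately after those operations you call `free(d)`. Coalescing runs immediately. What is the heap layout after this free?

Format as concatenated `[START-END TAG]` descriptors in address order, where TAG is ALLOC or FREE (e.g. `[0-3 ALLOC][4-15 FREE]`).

Answer: [0-4 ALLOC][5-9 ALLOC][10-27 FREE]

Derivation:
Op 1: a = malloc(5) -> a = 0; heap: [0-4 ALLOC][5-27 FREE]
Op 2: b = malloc(5) -> b = 5; heap: [0-4 ALLOC][5-9 ALLOC][10-27 FREE]
Op 3: c = malloc(2) -> c = 10; heap: [0-4 ALLOC][5-9 ALLOC][10-11 ALLOC][12-27 FREE]
Op 4: free(c) -> (freed c); heap: [0-4 ALLOC][5-9 ALLOC][10-27 FREE]
Op 5: d = malloc(8) -> d = 10; heap: [0-4 ALLOC][5-9 ALLOC][10-17 ALLOC][18-27 FREE]
Op 6: d = realloc(d, 8) -> d = 10; heap: [0-4 ALLOC][5-9 ALLOC][10-17 ALLOC][18-27 FREE]
free(d): d = 10 -> block [10-17 ALLOC]; mark free, coalesce with adjacent free neighbors -> [0-4 ALLOC][5-9 ALLOC][10-27 FREE]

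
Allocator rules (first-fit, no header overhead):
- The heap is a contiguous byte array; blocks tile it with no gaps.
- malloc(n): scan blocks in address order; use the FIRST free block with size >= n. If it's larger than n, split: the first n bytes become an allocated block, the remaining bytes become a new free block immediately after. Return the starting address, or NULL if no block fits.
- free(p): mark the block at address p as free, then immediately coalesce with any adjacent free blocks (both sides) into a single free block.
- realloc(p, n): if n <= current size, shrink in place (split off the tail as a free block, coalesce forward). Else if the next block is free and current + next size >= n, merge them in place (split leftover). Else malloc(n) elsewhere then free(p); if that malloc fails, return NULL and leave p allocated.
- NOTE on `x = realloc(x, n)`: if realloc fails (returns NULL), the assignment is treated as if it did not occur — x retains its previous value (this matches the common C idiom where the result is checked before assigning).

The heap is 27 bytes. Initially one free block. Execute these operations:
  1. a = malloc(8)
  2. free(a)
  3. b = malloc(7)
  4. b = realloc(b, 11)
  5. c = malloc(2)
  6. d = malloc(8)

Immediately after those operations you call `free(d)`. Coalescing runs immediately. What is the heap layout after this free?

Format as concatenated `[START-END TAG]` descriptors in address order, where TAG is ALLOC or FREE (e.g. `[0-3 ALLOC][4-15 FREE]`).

Op 1: a = malloc(8) -> a = 0; heap: [0-7 ALLOC][8-26 FREE]
Op 2: free(a) -> (freed a); heap: [0-26 FREE]
Op 3: b = malloc(7) -> b = 0; heap: [0-6 ALLOC][7-26 FREE]
Op 4: b = realloc(b, 11) -> b = 0; heap: [0-10 ALLOC][11-26 FREE]
Op 5: c = malloc(2) -> c = 11; heap: [0-10 ALLOC][11-12 ALLOC][13-26 FREE]
Op 6: d = malloc(8) -> d = 13; heap: [0-10 ALLOC][11-12 ALLOC][13-20 ALLOC][21-26 FREE]
free(d): d = 13 -> block [13-20 ALLOC]; mark free, coalesce with adjacent free neighbors -> [0-10 ALLOC][11-12 ALLOC][13-26 FREE]

Answer: [0-10 ALLOC][11-12 ALLOC][13-26 FREE]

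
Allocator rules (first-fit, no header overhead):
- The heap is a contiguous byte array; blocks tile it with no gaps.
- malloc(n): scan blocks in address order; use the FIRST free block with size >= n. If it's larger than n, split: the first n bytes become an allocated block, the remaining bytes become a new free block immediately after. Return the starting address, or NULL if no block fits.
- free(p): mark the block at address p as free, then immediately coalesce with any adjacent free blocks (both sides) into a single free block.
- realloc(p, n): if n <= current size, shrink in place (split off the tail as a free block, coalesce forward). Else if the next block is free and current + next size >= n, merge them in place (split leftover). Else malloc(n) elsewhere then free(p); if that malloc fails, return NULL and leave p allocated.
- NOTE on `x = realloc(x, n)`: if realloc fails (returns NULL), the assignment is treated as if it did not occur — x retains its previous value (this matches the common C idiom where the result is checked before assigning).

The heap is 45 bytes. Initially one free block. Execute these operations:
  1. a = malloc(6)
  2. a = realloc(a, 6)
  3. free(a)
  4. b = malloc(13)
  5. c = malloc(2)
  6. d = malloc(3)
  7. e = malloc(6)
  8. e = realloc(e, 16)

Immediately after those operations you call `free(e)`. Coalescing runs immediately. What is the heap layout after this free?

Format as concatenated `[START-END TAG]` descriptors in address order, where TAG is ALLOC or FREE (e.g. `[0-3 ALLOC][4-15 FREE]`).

Op 1: a = malloc(6) -> a = 0; heap: [0-5 ALLOC][6-44 FREE]
Op 2: a = realloc(a, 6) -> a = 0; heap: [0-5 ALLOC][6-44 FREE]
Op 3: free(a) -> (freed a); heap: [0-44 FREE]
Op 4: b = malloc(13) -> b = 0; heap: [0-12 ALLOC][13-44 FREE]
Op 5: c = malloc(2) -> c = 13; heap: [0-12 ALLOC][13-14 ALLOC][15-44 FREE]
Op 6: d = malloc(3) -> d = 15; heap: [0-12 ALLOC][13-14 ALLOC][15-17 ALLOC][18-44 FREE]
Op 7: e = malloc(6) -> e = 18; heap: [0-12 ALLOC][13-14 ALLOC][15-17 ALLOC][18-23 ALLOC][24-44 FREE]
Op 8: e = realloc(e, 16) -> e = 18; heap: [0-12 ALLOC][13-14 ALLOC][15-17 ALLOC][18-33 ALLOC][34-44 FREE]
free(e): e = 18 -> block [18-33 ALLOC]; mark free, coalesce with adjacent free neighbors -> [0-12 ALLOC][13-14 ALLOC][15-17 ALLOC][18-44 FREE]

Answer: [0-12 ALLOC][13-14 ALLOC][15-17 ALLOC][18-44 FREE]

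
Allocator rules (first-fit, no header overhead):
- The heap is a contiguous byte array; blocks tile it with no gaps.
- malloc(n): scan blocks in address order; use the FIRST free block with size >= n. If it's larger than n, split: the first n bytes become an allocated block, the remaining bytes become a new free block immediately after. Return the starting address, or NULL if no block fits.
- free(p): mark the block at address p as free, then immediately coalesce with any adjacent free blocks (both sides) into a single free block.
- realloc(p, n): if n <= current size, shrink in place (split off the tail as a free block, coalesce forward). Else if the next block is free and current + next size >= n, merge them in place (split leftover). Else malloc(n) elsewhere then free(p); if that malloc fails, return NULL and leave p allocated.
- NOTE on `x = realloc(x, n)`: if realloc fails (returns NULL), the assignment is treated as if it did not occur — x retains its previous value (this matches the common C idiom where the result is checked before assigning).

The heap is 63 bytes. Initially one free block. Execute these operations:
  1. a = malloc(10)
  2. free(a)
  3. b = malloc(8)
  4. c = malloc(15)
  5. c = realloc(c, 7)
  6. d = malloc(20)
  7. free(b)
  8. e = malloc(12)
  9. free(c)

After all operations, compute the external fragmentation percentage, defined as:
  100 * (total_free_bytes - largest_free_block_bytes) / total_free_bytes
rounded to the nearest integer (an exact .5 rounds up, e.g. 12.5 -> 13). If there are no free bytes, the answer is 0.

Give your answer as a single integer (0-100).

Op 1: a = malloc(10) -> a = 0; heap: [0-9 ALLOC][10-62 FREE]
Op 2: free(a) -> (freed a); heap: [0-62 FREE]
Op 3: b = malloc(8) -> b = 0; heap: [0-7 ALLOC][8-62 FREE]
Op 4: c = malloc(15) -> c = 8; heap: [0-7 ALLOC][8-22 ALLOC][23-62 FREE]
Op 5: c = realloc(c, 7) -> c = 8; heap: [0-7 ALLOC][8-14 ALLOC][15-62 FREE]
Op 6: d = malloc(20) -> d = 15; heap: [0-7 ALLOC][8-14 ALLOC][15-34 ALLOC][35-62 FREE]
Op 7: free(b) -> (freed b); heap: [0-7 FREE][8-14 ALLOC][15-34 ALLOC][35-62 FREE]
Op 8: e = malloc(12) -> e = 35; heap: [0-7 FREE][8-14 ALLOC][15-34 ALLOC][35-46 ALLOC][47-62 FREE]
Op 9: free(c) -> (freed c); heap: [0-14 FREE][15-34 ALLOC][35-46 ALLOC][47-62 FREE]
Free blocks: [15 16] total_free=31 largest=16 -> 100*(31-16)/31 = 1500/31 ≈ 48.387 -> rounds to 48

Answer: 48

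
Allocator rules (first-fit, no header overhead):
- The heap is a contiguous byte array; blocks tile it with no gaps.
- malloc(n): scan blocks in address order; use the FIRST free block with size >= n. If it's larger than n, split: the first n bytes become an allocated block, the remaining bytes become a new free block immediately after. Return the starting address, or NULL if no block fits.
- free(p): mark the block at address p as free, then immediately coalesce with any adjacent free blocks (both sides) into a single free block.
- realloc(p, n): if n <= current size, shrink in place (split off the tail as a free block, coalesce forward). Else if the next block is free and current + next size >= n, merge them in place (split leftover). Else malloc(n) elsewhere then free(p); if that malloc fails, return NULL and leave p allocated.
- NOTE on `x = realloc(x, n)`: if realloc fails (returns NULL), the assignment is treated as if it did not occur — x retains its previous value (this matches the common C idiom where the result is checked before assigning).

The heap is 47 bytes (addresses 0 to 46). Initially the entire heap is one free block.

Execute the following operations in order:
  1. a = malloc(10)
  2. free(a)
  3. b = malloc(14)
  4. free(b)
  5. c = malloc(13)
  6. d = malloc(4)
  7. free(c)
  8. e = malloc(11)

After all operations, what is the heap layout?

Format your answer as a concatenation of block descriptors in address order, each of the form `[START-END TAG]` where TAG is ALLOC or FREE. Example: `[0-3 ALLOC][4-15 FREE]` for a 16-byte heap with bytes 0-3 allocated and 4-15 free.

Op 1: a = malloc(10) -> a = 0; heap: [0-9 ALLOC][10-46 FREE]
Op 2: free(a) -> (freed a); heap: [0-46 FREE]
Op 3: b = malloc(14) -> b = 0; heap: [0-13 ALLOC][14-46 FREE]
Op 4: free(b) -> (freed b); heap: [0-46 FREE]
Op 5: c = malloc(13) -> c = 0; heap: [0-12 ALLOC][13-46 FREE]
Op 6: d = malloc(4) -> d = 13; heap: [0-12 ALLOC][13-16 ALLOC][17-46 FREE]
Op 7: free(c) -> (freed c); heap: [0-12 FREE][13-16 ALLOC][17-46 FREE]
Op 8: e = malloc(11) -> e = 0; heap: [0-10 ALLOC][11-12 FREE][13-16 ALLOC][17-46 FREE]

Answer: [0-10 ALLOC][11-12 FREE][13-16 ALLOC][17-46 FREE]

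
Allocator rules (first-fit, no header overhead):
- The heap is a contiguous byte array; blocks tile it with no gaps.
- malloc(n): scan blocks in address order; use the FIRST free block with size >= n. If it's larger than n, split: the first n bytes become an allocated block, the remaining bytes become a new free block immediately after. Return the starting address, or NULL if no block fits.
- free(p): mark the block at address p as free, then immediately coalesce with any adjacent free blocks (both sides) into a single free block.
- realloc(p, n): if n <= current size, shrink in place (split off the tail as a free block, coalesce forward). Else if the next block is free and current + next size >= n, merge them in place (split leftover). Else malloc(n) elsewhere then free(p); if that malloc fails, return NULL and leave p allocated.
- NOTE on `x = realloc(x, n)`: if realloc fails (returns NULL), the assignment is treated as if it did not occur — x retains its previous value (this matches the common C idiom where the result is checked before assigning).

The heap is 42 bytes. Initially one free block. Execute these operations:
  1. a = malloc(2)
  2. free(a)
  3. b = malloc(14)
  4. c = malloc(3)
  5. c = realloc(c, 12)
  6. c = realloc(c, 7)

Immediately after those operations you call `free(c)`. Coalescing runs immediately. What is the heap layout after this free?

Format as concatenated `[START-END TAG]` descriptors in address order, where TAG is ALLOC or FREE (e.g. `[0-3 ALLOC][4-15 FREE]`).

Answer: [0-13 ALLOC][14-41 FREE]

Derivation:
Op 1: a = malloc(2) -> a = 0; heap: [0-1 ALLOC][2-41 FREE]
Op 2: free(a) -> (freed a); heap: [0-41 FREE]
Op 3: b = malloc(14) -> b = 0; heap: [0-13 ALLOC][14-41 FREE]
Op 4: c = malloc(3) -> c = 14; heap: [0-13 ALLOC][14-16 ALLOC][17-41 FREE]
Op 5: c = realloc(c, 12) -> c = 14; heap: [0-13 ALLOC][14-25 ALLOC][26-41 FREE]
Op 6: c = realloc(c, 7) -> c = 14; heap: [0-13 ALLOC][14-20 ALLOC][21-41 FREE]
free(c): c = 14 -> block [14-20 ALLOC]; mark free, coalesce with adjacent free neighbors -> [0-13 ALLOC][14-41 FREE]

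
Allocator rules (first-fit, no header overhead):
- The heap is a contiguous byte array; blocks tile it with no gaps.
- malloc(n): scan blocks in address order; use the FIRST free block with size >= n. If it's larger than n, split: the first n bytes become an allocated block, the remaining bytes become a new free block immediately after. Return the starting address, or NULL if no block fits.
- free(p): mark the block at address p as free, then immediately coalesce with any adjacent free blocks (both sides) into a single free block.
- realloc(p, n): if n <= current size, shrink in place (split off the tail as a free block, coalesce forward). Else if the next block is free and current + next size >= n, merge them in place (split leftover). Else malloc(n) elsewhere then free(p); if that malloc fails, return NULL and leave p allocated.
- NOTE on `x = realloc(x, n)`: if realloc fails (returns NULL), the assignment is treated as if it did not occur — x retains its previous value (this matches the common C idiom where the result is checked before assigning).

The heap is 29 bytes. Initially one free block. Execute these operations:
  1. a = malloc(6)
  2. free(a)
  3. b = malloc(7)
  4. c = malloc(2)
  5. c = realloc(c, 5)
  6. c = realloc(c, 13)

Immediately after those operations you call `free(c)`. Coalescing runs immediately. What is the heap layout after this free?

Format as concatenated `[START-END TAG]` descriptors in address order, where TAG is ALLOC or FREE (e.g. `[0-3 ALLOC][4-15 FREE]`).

Op 1: a = malloc(6) -> a = 0; heap: [0-5 ALLOC][6-28 FREE]
Op 2: free(a) -> (freed a); heap: [0-28 FREE]
Op 3: b = malloc(7) -> b = 0; heap: [0-6 ALLOC][7-28 FREE]
Op 4: c = malloc(2) -> c = 7; heap: [0-6 ALLOC][7-8 ALLOC][9-28 FREE]
Op 5: c = realloc(c, 5) -> c = 7; heap: [0-6 ALLOC][7-11 ALLOC][12-28 FREE]
Op 6: c = realloc(c, 13) -> c = 7; heap: [0-6 ALLOC][7-19 ALLOC][20-28 FREE]
free(c): c = 7 -> block [7-19 ALLOC]; mark free, coalesce with adjacent free neighbors -> [0-6 ALLOC][7-28 FREE]

Answer: [0-6 ALLOC][7-28 FREE]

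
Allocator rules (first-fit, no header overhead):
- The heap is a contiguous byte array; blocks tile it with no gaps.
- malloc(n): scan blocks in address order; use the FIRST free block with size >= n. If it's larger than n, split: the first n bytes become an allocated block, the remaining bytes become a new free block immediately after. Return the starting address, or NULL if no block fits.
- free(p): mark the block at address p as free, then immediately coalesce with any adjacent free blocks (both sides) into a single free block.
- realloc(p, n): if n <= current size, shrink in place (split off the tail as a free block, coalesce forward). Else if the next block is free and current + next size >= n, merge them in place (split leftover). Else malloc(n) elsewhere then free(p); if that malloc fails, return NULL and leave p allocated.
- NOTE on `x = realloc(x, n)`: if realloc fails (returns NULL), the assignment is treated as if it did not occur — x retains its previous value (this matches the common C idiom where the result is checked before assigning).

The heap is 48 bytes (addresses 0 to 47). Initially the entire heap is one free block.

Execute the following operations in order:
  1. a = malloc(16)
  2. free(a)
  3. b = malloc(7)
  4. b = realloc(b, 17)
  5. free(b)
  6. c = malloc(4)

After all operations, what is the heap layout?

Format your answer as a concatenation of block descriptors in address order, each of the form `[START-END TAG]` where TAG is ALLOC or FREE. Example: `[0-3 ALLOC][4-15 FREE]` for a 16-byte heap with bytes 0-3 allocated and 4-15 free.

Op 1: a = malloc(16) -> a = 0; heap: [0-15 ALLOC][16-47 FREE]
Op 2: free(a) -> (freed a); heap: [0-47 FREE]
Op 3: b = malloc(7) -> b = 0; heap: [0-6 ALLOC][7-47 FREE]
Op 4: b = realloc(b, 17) -> b = 0; heap: [0-16 ALLOC][17-47 FREE]
Op 5: free(b) -> (freed b); heap: [0-47 FREE]
Op 6: c = malloc(4) -> c = 0; heap: [0-3 ALLOC][4-47 FREE]

Answer: [0-3 ALLOC][4-47 FREE]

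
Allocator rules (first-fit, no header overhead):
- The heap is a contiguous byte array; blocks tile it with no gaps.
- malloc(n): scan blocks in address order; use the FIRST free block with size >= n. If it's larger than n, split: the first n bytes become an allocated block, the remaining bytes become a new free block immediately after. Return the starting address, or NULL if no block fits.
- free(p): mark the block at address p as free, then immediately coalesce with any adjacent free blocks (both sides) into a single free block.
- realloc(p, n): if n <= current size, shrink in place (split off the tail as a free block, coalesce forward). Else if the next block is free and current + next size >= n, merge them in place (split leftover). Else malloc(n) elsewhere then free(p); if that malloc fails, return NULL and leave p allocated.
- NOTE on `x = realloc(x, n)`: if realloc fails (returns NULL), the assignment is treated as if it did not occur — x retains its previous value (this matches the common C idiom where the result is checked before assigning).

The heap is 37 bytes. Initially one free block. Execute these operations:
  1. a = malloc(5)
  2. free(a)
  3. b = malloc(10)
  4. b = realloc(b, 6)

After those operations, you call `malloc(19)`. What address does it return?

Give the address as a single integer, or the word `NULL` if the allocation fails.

Answer: 6

Derivation:
Op 1: a = malloc(5) -> a = 0; heap: [0-4 ALLOC][5-36 FREE]
Op 2: free(a) -> (freed a); heap: [0-36 FREE]
Op 3: b = malloc(10) -> b = 0; heap: [0-9 ALLOC][10-36 FREE]
Op 4: b = realloc(b, 6) -> b = 0; heap: [0-5 ALLOC][6-36 FREE]
malloc(19): first-fit scan over [0-5 ALLOC][6-36 FREE] -> 6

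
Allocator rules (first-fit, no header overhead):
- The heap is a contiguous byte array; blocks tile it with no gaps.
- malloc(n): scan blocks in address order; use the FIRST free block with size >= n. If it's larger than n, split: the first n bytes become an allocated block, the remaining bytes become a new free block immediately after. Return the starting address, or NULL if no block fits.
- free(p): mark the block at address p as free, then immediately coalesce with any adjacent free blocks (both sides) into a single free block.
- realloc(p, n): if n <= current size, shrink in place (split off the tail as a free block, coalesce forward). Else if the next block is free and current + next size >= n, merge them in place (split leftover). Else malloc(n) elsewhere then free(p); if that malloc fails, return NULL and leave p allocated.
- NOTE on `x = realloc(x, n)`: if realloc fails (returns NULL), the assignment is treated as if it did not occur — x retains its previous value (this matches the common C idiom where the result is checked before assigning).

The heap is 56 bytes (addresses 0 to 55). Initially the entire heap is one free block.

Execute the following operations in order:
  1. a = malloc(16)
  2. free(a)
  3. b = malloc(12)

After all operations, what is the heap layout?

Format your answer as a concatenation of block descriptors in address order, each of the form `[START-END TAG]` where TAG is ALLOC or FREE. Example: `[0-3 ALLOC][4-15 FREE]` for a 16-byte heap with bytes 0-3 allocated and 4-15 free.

Op 1: a = malloc(16) -> a = 0; heap: [0-15 ALLOC][16-55 FREE]
Op 2: free(a) -> (freed a); heap: [0-55 FREE]
Op 3: b = malloc(12) -> b = 0; heap: [0-11 ALLOC][12-55 FREE]

Answer: [0-11 ALLOC][12-55 FREE]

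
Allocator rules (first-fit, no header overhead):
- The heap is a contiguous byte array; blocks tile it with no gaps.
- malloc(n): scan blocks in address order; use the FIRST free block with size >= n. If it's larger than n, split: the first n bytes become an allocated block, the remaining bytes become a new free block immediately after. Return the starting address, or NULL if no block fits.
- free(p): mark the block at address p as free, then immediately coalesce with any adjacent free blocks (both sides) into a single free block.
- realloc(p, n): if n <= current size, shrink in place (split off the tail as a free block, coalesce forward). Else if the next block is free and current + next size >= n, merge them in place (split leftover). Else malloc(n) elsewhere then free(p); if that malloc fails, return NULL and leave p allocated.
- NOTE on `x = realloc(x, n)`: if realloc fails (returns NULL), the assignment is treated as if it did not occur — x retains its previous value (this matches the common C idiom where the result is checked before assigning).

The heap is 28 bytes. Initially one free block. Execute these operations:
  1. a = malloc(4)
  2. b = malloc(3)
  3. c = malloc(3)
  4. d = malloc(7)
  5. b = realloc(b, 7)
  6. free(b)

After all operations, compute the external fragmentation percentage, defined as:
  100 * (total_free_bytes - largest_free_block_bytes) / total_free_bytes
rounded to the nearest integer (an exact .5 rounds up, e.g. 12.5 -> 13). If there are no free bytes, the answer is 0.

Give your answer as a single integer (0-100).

Answer: 21

Derivation:
Op 1: a = malloc(4) -> a = 0; heap: [0-3 ALLOC][4-27 FREE]
Op 2: b = malloc(3) -> b = 4; heap: [0-3 ALLOC][4-6 ALLOC][7-27 FREE]
Op 3: c = malloc(3) -> c = 7; heap: [0-3 ALLOC][4-6 ALLOC][7-9 ALLOC][10-27 FREE]
Op 4: d = malloc(7) -> d = 10; heap: [0-3 ALLOC][4-6 ALLOC][7-9 ALLOC][10-16 ALLOC][17-27 FREE]
Op 5: b = realloc(b, 7) -> b = 17; heap: [0-3 ALLOC][4-6 FREE][7-9 ALLOC][10-16 ALLOC][17-23 ALLOC][24-27 FREE]
Op 6: free(b) -> (freed b); heap: [0-3 ALLOC][4-6 FREE][7-9 ALLOC][10-16 ALLOC][17-27 FREE]
Free blocks: [3 11] total_free=14 largest=11 -> 100*(14-11)/14 = 300/14 ≈ 21.429 -> rounds to 21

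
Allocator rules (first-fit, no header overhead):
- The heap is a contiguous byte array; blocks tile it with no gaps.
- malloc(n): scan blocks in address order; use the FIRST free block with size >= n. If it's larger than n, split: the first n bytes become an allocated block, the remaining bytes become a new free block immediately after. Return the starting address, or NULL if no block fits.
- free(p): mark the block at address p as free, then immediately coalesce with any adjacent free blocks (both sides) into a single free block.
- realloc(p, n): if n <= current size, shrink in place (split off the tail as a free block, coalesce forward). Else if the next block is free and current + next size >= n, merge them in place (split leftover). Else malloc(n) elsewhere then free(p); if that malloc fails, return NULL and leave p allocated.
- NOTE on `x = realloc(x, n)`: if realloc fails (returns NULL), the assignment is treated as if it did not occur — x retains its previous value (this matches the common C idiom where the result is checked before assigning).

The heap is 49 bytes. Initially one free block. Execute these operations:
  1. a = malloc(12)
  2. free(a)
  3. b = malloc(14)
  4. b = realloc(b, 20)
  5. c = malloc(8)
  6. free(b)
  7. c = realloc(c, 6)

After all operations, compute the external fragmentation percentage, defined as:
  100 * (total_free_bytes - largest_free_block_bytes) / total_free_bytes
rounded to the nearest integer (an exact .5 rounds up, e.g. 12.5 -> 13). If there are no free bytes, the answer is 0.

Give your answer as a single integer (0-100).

Op 1: a = malloc(12) -> a = 0; heap: [0-11 ALLOC][12-48 FREE]
Op 2: free(a) -> (freed a); heap: [0-48 FREE]
Op 3: b = malloc(14) -> b = 0; heap: [0-13 ALLOC][14-48 FREE]
Op 4: b = realloc(b, 20) -> b = 0; heap: [0-19 ALLOC][20-48 FREE]
Op 5: c = malloc(8) -> c = 20; heap: [0-19 ALLOC][20-27 ALLOC][28-48 FREE]
Op 6: free(b) -> (freed b); heap: [0-19 FREE][20-27 ALLOC][28-48 FREE]
Op 7: c = realloc(c, 6) -> c = 20; heap: [0-19 FREE][20-25 ALLOC][26-48 FREE]
Free blocks: [20 23] total_free=43 largest=23 -> 100*(43-23)/43 = 2000/43 ≈ 46.512 -> rounds to 47

Answer: 47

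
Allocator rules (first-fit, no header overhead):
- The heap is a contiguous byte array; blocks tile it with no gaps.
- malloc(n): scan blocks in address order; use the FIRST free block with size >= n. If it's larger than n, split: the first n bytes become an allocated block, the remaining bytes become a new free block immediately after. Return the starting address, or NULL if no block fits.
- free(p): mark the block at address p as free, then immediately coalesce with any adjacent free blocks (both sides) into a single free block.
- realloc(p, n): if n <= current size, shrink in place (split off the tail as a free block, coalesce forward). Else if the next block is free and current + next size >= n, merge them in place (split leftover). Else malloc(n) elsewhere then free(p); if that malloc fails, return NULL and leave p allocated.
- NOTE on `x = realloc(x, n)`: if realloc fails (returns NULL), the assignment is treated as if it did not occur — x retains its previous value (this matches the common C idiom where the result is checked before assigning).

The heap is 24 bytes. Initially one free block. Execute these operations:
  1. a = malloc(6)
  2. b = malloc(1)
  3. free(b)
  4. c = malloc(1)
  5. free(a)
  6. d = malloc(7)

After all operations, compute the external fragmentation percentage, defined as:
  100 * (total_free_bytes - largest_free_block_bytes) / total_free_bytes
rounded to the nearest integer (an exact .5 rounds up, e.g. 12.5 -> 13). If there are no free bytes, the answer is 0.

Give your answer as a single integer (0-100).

Op 1: a = malloc(6) -> a = 0; heap: [0-5 ALLOC][6-23 FREE]
Op 2: b = malloc(1) -> b = 6; heap: [0-5 ALLOC][6-6 ALLOC][7-23 FREE]
Op 3: free(b) -> (freed b); heap: [0-5 ALLOC][6-23 FREE]
Op 4: c = malloc(1) -> c = 6; heap: [0-5 ALLOC][6-6 ALLOC][7-23 FREE]
Op 5: free(a) -> (freed a); heap: [0-5 FREE][6-6 ALLOC][7-23 FREE]
Op 6: d = malloc(7) -> d = 7; heap: [0-5 FREE][6-6 ALLOC][7-13 ALLOC][14-23 FREE]
Free blocks: [6 10] total_free=16 largest=10 -> 100*(16-10)/16 = 600/16 = 37.5 -> rounds to 38

Answer: 38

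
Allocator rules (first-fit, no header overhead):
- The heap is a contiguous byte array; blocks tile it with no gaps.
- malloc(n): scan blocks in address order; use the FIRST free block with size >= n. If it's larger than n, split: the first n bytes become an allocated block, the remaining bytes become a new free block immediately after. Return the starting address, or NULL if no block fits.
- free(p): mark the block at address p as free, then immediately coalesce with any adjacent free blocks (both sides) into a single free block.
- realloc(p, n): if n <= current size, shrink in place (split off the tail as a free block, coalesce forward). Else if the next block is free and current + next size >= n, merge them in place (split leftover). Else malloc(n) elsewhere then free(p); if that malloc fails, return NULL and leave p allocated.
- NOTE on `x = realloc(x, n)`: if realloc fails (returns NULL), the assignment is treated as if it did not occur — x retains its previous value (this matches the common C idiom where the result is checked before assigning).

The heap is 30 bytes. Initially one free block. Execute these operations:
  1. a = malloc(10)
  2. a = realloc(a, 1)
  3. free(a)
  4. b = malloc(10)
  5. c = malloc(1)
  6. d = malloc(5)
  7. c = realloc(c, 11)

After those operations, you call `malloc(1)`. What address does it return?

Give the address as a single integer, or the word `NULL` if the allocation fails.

Op 1: a = malloc(10) -> a = 0; heap: [0-9 ALLOC][10-29 FREE]
Op 2: a = realloc(a, 1) -> a = 0; heap: [0-0 ALLOC][1-29 FREE]
Op 3: free(a) -> (freed a); heap: [0-29 FREE]
Op 4: b = malloc(10) -> b = 0; heap: [0-9 ALLOC][10-29 FREE]
Op 5: c = malloc(1) -> c = 10; heap: [0-9 ALLOC][10-10 ALLOC][11-29 FREE]
Op 6: d = malloc(5) -> d = 11; heap: [0-9 ALLOC][10-10 ALLOC][11-15 ALLOC][16-29 FREE]
Op 7: c = realloc(c, 11) -> c = 16; heap: [0-9 ALLOC][10-10 FREE][11-15 ALLOC][16-26 ALLOC][27-29 FREE]
malloc(1): first-fit scan over [0-9 ALLOC][10-10 FREE][11-15 ALLOC][16-26 ALLOC][27-29 FREE] -> 10

Answer: 10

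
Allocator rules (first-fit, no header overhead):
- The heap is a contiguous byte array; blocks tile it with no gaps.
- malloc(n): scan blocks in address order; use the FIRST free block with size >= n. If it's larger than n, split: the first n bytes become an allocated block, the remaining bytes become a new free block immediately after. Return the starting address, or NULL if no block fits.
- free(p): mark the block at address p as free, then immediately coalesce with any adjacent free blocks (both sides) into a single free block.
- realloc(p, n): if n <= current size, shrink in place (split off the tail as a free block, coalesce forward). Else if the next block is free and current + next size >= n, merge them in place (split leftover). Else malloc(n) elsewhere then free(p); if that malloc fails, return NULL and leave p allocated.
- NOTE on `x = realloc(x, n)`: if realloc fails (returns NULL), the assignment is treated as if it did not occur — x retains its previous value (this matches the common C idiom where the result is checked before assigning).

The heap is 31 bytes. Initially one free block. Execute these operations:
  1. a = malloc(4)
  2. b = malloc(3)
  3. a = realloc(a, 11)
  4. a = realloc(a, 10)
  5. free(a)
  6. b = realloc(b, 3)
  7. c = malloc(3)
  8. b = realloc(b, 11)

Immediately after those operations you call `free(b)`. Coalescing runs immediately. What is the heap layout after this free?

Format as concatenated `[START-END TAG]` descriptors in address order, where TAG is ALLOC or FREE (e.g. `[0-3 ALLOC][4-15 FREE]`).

Op 1: a = malloc(4) -> a = 0; heap: [0-3 ALLOC][4-30 FREE]
Op 2: b = malloc(3) -> b = 4; heap: [0-3 ALLOC][4-6 ALLOC][7-30 FREE]
Op 3: a = realloc(a, 11) -> a = 7; heap: [0-3 FREE][4-6 ALLOC][7-17 ALLOC][18-30 FREE]
Op 4: a = realloc(a, 10) -> a = 7; heap: [0-3 FREE][4-6 ALLOC][7-16 ALLOC][17-30 FREE]
Op 5: free(a) -> (freed a); heap: [0-3 FREE][4-6 ALLOC][7-30 FREE]
Op 6: b = realloc(b, 3) -> b = 4; heap: [0-3 FREE][4-6 ALLOC][7-30 FREE]
Op 7: c = malloc(3) -> c = 0; heap: [0-2 ALLOC][3-3 FREE][4-6 ALLOC][7-30 FREE]
Op 8: b = realloc(b, 11) -> b = 4; heap: [0-2 ALLOC][3-3 FREE][4-14 ALLOC][15-30 FREE]
free(b): b = 4 -> block [4-14 ALLOC]; mark free, coalesce with adjacent free neighbors -> [0-2 ALLOC][3-30 FREE]

Answer: [0-2 ALLOC][3-30 FREE]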